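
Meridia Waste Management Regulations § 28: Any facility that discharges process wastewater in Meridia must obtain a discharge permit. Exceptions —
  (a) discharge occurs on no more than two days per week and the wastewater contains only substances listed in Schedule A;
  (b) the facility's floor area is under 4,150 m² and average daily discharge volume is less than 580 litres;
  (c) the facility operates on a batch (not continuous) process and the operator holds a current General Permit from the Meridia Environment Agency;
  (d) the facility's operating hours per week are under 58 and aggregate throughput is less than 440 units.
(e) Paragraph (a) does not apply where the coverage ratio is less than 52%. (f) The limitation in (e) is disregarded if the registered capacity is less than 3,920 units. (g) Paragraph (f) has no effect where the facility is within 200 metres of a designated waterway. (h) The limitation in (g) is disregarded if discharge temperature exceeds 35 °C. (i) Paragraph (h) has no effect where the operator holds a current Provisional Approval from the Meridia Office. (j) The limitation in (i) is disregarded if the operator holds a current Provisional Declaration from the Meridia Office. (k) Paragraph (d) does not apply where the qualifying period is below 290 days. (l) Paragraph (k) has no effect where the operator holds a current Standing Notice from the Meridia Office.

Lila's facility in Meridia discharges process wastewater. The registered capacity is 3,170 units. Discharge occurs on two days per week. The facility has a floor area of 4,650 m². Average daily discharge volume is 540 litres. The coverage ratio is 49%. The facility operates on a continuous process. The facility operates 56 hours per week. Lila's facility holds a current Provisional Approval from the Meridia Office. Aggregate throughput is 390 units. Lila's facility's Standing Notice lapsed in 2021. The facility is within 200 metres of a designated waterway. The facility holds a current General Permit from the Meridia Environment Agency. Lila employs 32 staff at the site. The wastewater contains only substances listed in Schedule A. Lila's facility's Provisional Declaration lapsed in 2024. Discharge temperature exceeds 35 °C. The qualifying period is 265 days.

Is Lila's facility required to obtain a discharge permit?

Exception (a): discharge occurs on no more than two days per week; the wastewater is Schedule-A-only — every condition holds. However, paragraphs (e)–(j) must be considered: (e) operates against (a): the coverage ratio is 49%, less than the 52% limit. (f) operates (the registered capacity is 3,170 units, less than the 3,920 units limit), but is set aside by (g): (g) is triggered — the facility is within 200 m of a designated waterway. (h) operates (discharge temperature exceeds 35 °C), but is itself disapplied by (i): (i) operates against (h): a current Provisional Approval is held. (j), which would lift (i), does not operate here — no current Provisional Declaration is held. So (a) is unavailable.
Exception (b) does not apply: the facility's floor area is 4,650 m², not under 4,150 m².
Exception (c) requires that the facility operates on a batch (not continuous) process; but the facility operates on a continuous process, so (c) is unavailable.
Exception (d) is satisfied on its face — the facility's operating hours per week are 56, under the 58 limit; aggregate throughput is 390 units, less than the 440 units limit. But: (k) applies — the qualifying period is 265 days, below the 290 days limit. (l), which would lift (k), is not engaged — the Standing Notice is not current. So (d) is unavailable.
None of the exceptions is available; § 28 applies in full.

Yes — Lila's facility must obtain a discharge permit.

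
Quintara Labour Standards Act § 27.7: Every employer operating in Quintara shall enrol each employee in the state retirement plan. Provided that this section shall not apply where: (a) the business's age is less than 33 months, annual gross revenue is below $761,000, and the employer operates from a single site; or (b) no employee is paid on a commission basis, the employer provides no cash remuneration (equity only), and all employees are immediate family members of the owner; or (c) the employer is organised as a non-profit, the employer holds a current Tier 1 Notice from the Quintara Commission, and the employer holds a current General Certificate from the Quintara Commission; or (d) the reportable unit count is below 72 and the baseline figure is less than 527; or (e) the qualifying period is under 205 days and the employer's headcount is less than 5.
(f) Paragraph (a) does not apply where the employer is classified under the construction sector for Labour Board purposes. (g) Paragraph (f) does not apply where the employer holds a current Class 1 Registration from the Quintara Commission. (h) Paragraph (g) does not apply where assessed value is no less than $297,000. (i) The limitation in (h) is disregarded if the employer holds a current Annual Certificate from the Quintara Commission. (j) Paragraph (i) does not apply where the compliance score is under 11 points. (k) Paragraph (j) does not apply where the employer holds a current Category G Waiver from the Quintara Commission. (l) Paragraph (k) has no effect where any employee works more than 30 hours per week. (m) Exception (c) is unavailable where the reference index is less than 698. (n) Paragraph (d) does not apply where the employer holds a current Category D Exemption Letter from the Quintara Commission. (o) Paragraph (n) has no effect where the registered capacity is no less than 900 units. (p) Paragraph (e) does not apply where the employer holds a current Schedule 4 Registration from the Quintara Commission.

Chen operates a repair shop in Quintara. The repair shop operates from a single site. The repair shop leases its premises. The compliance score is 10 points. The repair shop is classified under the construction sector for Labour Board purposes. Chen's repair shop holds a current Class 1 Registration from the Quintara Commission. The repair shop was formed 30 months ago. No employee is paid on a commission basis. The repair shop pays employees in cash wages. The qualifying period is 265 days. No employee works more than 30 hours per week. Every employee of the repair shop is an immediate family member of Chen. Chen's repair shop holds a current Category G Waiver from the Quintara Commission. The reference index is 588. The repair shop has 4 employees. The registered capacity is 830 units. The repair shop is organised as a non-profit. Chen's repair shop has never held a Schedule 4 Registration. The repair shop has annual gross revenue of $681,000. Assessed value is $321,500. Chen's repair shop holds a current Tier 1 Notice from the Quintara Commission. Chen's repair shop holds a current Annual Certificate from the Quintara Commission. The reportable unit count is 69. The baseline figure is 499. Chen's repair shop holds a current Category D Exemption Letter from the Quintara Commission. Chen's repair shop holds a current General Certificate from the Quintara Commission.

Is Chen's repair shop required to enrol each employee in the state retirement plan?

No — exception (a) applies; Chen's repair shop is not required to enrol each employee in the state retirement plan.

Exception (a)'s conditions are all satisfied: the business's age is 30 months, less than the 33 months limit; annual gross revenue is $681,000, below the $761,000 limit; the employer operates from a single site. As to paragraphs (f)–(l): (f) operates (the repair shop is classified under the construction sector), but is set aside by (g): (g) operates against (f): a current Class 1 Registration is held. (h) is engaged (assessed value is $321,500, meeting the $297,000 threshold), but yields to (i): (i) operates — a current Annual Certificate is held. (j) applies (the compliance score is 10 points, under the 11 points limit), but is displaced by (k): (k) is engaged — a current Category G Waiver is held. (l), which would lift (k), does not operate here — no employee exceeds 30 hours/week. Exception (a) stands.
Exception (b) does not apply: employees are paid cash wages.
All of (c)'s requirements are met (the employer is a non-profit; a current Tier 1 Notice is held; a current General Certificate is held). Turning to paragraph (m): (m) operates — the reference index is 588, less than the 698 limit. So (c) is unavailable.
Exception (d)'s conditions are all satisfied: the reportable unit count is 69, below the 72 limit; the baseline figure is 499, less than the 527 limit. However, paragraphs (n)–(o) must be considered: (n) operates against (d): a current Category D Exemption Letter is held. (o), which would lift (n), does not operate here — the registered capacity is 830 units, short of 900 units. (d) is therefore removed.
Exception (e) requires that the qualifying period is under 205 days; but the qualifying period is 265 days, not under 205 days, so (e) is unavailable.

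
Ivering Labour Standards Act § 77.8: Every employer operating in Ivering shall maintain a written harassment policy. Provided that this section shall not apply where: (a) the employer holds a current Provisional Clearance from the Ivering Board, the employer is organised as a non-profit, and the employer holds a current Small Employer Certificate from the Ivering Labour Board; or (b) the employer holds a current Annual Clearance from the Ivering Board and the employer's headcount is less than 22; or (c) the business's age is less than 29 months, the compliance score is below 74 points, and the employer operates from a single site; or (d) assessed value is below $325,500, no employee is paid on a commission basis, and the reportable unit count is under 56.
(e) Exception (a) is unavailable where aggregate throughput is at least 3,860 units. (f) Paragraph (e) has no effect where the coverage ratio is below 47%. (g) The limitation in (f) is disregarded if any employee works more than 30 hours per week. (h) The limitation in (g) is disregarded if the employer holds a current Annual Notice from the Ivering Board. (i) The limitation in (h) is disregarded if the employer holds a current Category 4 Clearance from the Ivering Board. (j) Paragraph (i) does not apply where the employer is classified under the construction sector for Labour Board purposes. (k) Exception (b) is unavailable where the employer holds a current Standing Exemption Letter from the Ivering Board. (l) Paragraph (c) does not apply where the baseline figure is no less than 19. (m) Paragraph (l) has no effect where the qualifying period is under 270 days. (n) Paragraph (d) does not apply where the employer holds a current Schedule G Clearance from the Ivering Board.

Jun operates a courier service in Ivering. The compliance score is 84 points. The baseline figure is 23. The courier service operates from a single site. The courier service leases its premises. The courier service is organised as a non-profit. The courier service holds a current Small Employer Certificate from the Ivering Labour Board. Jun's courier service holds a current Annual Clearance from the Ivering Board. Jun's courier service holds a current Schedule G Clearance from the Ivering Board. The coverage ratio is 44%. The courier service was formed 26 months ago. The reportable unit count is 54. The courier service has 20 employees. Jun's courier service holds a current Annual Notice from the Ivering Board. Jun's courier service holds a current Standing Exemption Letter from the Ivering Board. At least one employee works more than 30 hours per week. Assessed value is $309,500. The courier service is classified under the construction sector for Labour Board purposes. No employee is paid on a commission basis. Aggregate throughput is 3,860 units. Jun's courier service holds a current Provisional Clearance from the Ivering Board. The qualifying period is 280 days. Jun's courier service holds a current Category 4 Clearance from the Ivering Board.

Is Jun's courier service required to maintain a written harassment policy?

No — exception (a) applies; Jun's courier service is not required to maintain a written harassment policy.

Exception (a): a current Provisional Clearance is held; the employer is a non-profit; a current Small Employer Certificate is held — every condition holds. Applying paragraphs (e)–(j): (e) operates (aggregate throughput is 3,860 units, meeting the 3,860 units threshold), but yields to (f): (f) operates against (e): the coverage ratio is 44%, below the 47% limit. (g) is engaged (at least one employee exceeds 30 hours/week), but is set aside by (h): (h) operates against (g): a current Annual Notice is held. (i) would limit (h) — a current Category 4 Clearance is held — but (j) sets (i) aside: (j) operates against (i): the courier service is classified under the construction sector. So (a) applies.
Exception (b): a current Annual Clearance is held; the employer's headcount is 20, less than the 22 limit — every condition holds. But applying paragraph (k): (k) operates against (b): a current Standing Exemption Letter is held. Exception (b) does not apply.
Exception (c) requires that the compliance score is below 74 points; but the compliance score is 84 points, not below 74 points, so (c) is unavailable.
Exception (d): assessed value is $309,500, below the $325,500 limit; no employee is paid on commission; the reportable unit count is 54, under the 56 limit — every condition holds. However, paragraph (n) must be considered: (n) applies — a current Schedule G Clearance is held. So (d) is unavailable.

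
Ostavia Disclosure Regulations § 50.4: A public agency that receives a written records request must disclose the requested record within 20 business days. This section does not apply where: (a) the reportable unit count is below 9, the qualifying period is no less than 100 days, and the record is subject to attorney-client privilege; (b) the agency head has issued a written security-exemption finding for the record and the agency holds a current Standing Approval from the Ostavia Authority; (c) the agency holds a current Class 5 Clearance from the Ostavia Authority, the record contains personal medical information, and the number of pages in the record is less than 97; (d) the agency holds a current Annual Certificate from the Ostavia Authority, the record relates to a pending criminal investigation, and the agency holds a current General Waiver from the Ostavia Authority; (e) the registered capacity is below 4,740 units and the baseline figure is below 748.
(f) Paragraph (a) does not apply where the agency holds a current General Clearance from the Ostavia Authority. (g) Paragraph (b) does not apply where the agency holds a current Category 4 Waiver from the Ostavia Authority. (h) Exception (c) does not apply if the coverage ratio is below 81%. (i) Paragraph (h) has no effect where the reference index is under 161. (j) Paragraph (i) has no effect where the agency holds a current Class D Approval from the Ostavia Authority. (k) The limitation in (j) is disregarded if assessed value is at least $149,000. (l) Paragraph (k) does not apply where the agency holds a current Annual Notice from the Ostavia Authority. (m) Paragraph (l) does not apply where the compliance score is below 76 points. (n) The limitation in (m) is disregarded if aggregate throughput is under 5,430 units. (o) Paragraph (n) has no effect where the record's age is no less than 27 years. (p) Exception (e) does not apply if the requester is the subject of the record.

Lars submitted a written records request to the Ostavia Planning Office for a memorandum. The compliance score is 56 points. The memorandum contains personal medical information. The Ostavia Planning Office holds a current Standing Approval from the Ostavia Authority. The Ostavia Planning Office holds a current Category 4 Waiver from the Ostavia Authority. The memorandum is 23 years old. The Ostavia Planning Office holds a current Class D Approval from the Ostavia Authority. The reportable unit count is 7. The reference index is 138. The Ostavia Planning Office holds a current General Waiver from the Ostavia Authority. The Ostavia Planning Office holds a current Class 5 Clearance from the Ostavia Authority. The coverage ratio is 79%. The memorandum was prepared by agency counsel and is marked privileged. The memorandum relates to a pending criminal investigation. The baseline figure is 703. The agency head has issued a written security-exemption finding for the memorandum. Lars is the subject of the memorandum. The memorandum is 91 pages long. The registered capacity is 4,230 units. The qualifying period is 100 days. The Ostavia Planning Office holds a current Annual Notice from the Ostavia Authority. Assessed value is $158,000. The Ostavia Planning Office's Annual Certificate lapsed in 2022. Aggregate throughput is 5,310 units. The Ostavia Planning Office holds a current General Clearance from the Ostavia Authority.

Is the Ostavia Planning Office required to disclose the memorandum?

Yes — the Ostavia Planning Office must disclose the memorandum.

Exception (a)'s conditions are all satisfied: the reportable unit count is 7, below the 9 limit; the qualifying period is 100 days, meeting the 100 days threshold; the memorandum is privileged. However, paragraph (f) must be considered: (f) operates — a current General Clearance is held. Exception (a) does not apply.
All of (b)'s requirements are met (a written security-exemption finding has been issued; a current Standing Approval is held). Turning to paragraph (g): (g) applies — a current Category 4 Waiver is held. (b) is therefore removed.
Exception (c) is satisfied on its face — a current Class 5 Clearance is held; the memorandum contains personal medical information; the number of pages in the record is 91, less than the 97 limit. But applying paragraphs (h)–(o): (h) operates against (c): the coverage ratio is 79%, below the 81% limit. (i) would limit (h) — the reference index is 138, under the 161 limit — but (j) sets (i) aside: (j) operates against (i): a current Class D Approval is held. (k) would limit (j) — assessed value is $158,000, meeting the $149,000 threshold — but (l) sets (k) aside: (l) operates against (k): a current Annual Notice is held. (m) would limit (l) — the compliance score is 56 points, below the 76 points limit — but (n) sets (m) aside: (n) operates — aggregate throughput is 5,310 units, under the 5,430 units limit. (o), which would lift (n), does not operate here — the record's age is 23 years, short of 27 years. (c) is therefore removed.
Exception (d) does not apply: there is no Annual Certificate in force.
Exception (e)'s conditions are all satisfied: the registered capacity is 4,230 units, below the 4,740 units limit; the baseline figure is 703, below the 748 limit. But: (p) operates — Lars is the subject of the memorandum. (e) is therefore removed.
No exception applies. The general rule governs.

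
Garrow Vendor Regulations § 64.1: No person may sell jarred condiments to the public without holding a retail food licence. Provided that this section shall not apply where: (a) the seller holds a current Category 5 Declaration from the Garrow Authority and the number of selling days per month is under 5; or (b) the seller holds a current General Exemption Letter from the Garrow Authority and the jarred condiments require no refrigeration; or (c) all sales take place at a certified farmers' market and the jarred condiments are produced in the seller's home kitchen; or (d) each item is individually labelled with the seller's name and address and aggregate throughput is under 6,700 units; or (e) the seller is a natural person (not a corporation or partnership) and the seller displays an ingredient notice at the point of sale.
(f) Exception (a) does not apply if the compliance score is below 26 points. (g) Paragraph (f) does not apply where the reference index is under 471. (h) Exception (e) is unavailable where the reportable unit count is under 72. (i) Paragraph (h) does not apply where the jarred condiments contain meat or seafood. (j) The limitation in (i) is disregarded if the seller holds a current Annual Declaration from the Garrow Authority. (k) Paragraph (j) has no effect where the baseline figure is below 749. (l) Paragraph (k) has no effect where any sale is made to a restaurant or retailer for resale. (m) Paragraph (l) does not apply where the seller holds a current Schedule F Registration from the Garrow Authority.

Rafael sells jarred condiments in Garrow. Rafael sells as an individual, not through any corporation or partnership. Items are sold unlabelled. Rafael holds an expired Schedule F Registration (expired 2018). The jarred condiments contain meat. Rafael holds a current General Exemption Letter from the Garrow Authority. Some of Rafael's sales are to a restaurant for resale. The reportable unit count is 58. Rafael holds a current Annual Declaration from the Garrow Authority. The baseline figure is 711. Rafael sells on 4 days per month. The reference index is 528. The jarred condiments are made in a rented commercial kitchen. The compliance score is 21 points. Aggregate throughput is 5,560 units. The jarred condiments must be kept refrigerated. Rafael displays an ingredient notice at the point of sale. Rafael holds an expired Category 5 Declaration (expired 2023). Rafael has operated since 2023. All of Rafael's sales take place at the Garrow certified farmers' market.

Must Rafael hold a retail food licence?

Exception (a) requires that the seller holds a current Category 5 Declaration from the Garrow Authority; but there is no Category 5 Declaration in force, so (a) is unavailable.
Exception (b) requires that the jarred condiments require no refrigeration; but the jarred condiments require refrigeration, so (b) is unavailable.
Exception (c) requires that the jarred condiments are produced in the seller's home kitchen; but the jarred condiments are made in a commercial kitchen, not a home kitchen, so (c) is unavailable.
Exception (d) does not apply: items are sold unlabelled.
Exception (e)'s conditions are all satisfied: the seller is a natural person; an ingredient notice is displayed. Turning to paragraphs (h)–(m): (h) applies — the reportable unit count is 58, under the 72 limit. (i) would limit (h) — the jarred condiments contain meat — but (j) sets (i) aside: (j) applies — a current Annual Declaration is held. (k) applies (the baseline figure is 711, below the 749 limit), but is displaced by (l): (l) is triggered — some sales are to a restaurant for resale. (m) is inapplicable (no current Schedule F Registration is held), so (l) stands. Exception (e) does not apply.
No exception applies. The general rule governs.

Yes — Rafael must hold a retail food licence.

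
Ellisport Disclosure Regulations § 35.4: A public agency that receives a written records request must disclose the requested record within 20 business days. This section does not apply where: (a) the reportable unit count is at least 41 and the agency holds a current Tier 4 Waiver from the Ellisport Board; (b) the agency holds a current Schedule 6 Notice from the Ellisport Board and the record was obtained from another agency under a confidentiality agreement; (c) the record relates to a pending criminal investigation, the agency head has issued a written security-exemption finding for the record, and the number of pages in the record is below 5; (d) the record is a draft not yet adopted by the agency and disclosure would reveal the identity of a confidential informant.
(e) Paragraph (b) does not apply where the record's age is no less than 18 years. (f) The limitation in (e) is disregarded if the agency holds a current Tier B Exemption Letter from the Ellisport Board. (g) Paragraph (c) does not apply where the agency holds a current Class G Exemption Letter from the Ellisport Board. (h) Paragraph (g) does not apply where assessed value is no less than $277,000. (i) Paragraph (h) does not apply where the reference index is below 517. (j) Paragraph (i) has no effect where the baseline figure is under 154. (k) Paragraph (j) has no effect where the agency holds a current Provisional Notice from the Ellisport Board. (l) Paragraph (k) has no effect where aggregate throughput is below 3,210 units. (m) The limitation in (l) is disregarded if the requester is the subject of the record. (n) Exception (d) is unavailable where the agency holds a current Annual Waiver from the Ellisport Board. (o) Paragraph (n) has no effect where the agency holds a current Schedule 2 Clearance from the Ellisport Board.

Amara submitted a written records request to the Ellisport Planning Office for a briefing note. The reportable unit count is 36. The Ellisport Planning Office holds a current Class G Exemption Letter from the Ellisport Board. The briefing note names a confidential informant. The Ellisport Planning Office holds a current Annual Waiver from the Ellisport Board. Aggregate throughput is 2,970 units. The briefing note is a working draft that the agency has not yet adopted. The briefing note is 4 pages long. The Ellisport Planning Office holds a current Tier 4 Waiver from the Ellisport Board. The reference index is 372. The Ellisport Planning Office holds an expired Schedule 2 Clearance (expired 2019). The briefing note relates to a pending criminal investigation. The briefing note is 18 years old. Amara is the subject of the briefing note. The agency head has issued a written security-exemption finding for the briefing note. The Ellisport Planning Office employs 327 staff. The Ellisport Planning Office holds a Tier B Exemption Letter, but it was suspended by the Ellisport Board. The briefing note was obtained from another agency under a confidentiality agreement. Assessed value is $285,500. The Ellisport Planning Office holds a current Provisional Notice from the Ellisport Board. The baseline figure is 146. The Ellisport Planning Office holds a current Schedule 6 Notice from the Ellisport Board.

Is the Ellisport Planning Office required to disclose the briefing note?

Exception (a) does not apply: the reportable unit count is 36, short of 41.
Exception (b) is satisfied on its face — a current Schedule 6 Notice is held; the briefing note was obtained under a confidentiality agreement. But: (e) operates against (b): the record's age is 18 years, meeting the 18 years threshold. (f) is not triggered (no current Tier B Exemption Letter is held), so (e) stands. So (b) is unavailable.
Exception (c): the briefing note relates to a pending investigation; a written security-exemption finding has been issued; the number of pages in the record is 4, below the 5 limit — every condition holds. However, paragraphs (g)–(m) must be considered: (g) operates against (c): a current Class G Exemption Letter is held. (h) applies (assessed value is $285,500, meeting the $277,000 threshold), but is itself disapplied by (i): (i) operates — the reference index is 372, below the 517 limit. (j) would limit (i) — the baseline figure is 146, under the 154 limit — but (k) sets (j) aside: (k) operates against (j): a current Provisional Notice is held. (l) applies (aggregate throughput is 2,970 units, below the 3,210 units limit), but is itself disapplied by (m): (m) operates against (l): Amara is the subject of the briefing note. (c) is therefore removed.
Exception (d)'s conditions are all satisfied: the briefing note is an unadopted draft; the briefing note names a confidential informant. But: (n) operates against (d): a current Annual Waiver is held. (o) is not triggered (there is no Schedule 2 Clearance in force), so (n) stands. Exception (d) does not apply.
No exception applies. The general rule governs.

Yes — the Ellisport Planning Office must disclose the briefing note.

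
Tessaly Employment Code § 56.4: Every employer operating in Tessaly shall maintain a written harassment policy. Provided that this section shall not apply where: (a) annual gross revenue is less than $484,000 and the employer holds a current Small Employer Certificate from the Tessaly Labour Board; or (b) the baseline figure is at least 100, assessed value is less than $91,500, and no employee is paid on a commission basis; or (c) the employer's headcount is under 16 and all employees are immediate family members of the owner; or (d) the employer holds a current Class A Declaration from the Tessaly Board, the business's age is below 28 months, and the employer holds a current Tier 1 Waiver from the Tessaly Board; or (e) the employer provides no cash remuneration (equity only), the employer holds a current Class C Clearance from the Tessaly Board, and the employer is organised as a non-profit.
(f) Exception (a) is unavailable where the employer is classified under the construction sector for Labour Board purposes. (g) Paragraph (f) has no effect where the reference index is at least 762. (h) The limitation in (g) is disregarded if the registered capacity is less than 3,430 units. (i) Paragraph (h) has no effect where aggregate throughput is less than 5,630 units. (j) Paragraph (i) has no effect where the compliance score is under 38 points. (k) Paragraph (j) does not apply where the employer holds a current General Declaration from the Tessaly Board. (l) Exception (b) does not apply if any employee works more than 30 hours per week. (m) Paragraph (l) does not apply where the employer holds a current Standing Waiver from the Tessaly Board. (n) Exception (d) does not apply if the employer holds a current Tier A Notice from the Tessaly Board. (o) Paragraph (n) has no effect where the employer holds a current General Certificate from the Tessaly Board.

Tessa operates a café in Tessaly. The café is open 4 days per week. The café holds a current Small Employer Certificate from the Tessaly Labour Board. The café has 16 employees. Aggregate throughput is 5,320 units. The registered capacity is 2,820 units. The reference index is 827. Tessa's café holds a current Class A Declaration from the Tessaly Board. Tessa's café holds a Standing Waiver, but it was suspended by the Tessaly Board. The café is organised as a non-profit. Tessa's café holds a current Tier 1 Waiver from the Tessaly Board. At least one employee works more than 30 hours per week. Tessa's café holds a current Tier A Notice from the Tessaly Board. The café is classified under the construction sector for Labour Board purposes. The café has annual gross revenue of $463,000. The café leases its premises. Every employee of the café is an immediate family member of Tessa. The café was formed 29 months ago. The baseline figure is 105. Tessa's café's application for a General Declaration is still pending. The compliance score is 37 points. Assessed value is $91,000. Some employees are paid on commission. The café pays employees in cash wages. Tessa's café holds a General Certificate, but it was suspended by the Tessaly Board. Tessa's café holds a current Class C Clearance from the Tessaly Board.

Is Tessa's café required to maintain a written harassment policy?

Yes — Tessa's café must maintain a written harassment policy.

All of (a)'s requirements are met (annual gross revenue is $463,000, less than the $484,000 limit; a current Small Employer Certificate is held). However, paragraphs (f)–(k) must be considered: (f) operates against (a): the café is classified under the construction sector. (g) is engaged (the reference index is 827, meeting the 762 threshold), but is set aside by (h): (h) is triggered — the registered capacity is 2,820 units, less than the 3,430 units limit. (i) applies (aggregate throughput is 5,320 units, less than the 5,630 units limit), but is set aside by (j): (j) operates against (i): the compliance score is 37 points, under the 38 points limit. (k), which would lift (j), is inapplicable — no current General Declaration is held. (a) is therefore removed.
Exception (b) does not apply: some employees are paid on commission.
Exception (c) does not apply: the employer's headcount is 16, not under 16.
Exception (d) requires that the business's age is below 28 months; but the business's age is 29 months, not below 28 months, so (d) is unavailable.
Exception (e) fails — employees are paid cash wages.
Every exception is unavailable, so the rule governs.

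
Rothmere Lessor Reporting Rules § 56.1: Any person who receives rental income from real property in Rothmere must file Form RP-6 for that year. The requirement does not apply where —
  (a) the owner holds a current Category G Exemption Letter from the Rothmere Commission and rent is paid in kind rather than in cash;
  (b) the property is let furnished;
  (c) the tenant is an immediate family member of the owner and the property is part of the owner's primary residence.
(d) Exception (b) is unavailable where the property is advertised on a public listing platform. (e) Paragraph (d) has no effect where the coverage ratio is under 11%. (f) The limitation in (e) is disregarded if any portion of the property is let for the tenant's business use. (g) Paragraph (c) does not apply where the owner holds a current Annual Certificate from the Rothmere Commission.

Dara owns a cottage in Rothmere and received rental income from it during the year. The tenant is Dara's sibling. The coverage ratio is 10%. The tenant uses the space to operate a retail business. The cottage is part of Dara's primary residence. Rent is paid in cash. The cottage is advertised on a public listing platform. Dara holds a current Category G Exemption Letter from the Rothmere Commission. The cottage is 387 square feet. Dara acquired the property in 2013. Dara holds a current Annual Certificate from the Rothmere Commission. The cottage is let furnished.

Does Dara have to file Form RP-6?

Exception (a) requires that rent is paid in kind rather than in cash; but rent is paid in cash, so (a) is unavailable.
All of (b)'s requirements are met (the property is let furnished). But: (d) operates against (b): the property is publicly advertised. (e) would limit (d) — the coverage ratio is 10%, under the 11% limit — but (f) sets (e) aside: (f) operates — the space is let for business use. (b) is therefore removed.
All of (c)'s requirements are met (the tenant is an immediate family member; the cottage is part of the primary residence). But: (g) operates — a current Annual Certificate is held. Exception (c) does not apply.
No exception is made out. Dara falls within the general rule.

Yes — Dara must file Form RP-6.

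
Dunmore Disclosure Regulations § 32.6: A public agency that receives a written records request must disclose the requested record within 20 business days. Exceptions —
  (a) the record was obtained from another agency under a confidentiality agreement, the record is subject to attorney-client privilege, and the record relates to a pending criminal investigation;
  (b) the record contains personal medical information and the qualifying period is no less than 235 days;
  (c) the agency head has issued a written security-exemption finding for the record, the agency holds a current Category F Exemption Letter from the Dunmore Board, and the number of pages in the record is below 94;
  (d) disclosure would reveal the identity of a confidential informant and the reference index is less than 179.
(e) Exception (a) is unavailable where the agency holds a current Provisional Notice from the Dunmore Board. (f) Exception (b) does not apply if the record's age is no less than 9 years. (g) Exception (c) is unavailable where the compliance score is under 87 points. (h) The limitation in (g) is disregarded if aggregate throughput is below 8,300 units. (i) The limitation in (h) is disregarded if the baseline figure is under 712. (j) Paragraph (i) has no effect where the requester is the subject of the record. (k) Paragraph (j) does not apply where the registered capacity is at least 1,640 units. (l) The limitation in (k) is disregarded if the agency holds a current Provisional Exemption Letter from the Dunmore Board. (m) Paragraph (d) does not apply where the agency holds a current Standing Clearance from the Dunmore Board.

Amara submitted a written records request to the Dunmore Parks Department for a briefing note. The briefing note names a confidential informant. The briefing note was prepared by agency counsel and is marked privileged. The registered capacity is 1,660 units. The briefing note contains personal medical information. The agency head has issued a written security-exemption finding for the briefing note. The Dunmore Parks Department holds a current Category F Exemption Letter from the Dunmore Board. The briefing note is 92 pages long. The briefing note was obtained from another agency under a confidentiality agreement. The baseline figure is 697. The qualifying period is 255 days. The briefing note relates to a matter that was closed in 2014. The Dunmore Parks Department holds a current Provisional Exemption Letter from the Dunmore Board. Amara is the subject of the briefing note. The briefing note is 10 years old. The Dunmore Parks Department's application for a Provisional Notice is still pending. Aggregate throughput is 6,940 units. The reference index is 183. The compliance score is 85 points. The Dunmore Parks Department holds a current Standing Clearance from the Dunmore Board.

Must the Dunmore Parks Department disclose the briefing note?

Exception (a) does not apply: the briefing note relates to a closed matter.
Exception (b)'s conditions are all satisfied: the briefing note contains personal medical information; the qualifying period is 255 days, meeting the 235 days threshold. Turning to paragraph (f): (f) operates against (b): the record's age is 10 years, meeting the 9 years threshold. (b) is therefore removed.
Exception (c)'s conditions are all satisfied: a written security-exemption finding has been issued; a current Category F Exemption Letter is held; the number of pages in the record is 92, below the 94 limit. Applying paragraphs (g)–(l): (g) would limit (c) — the compliance score is 85 points, under the 87 points limit — but (h) sets (g) aside: (h) operates against (g): aggregate throughput is 6,940 units, below the 8,300 units limit. (i) would limit (h) — the baseline figure is 697, under the 712 limit — but (j) sets (i) aside: (j) operates — Amara is the subject of the briefing note. (k) would limit (j) — the registered capacity is 1,660 units, meeting the 1,640 units threshold — but (l) sets (k) aside: (l) operates against (k): a current Provisional Exemption Letter is held. (c) remains available.
Exception (d) fails — the reference index is 183, not less than 179.

No — exception (c) applies; the Dunmore Parks Department is not required to disclose the briefing note.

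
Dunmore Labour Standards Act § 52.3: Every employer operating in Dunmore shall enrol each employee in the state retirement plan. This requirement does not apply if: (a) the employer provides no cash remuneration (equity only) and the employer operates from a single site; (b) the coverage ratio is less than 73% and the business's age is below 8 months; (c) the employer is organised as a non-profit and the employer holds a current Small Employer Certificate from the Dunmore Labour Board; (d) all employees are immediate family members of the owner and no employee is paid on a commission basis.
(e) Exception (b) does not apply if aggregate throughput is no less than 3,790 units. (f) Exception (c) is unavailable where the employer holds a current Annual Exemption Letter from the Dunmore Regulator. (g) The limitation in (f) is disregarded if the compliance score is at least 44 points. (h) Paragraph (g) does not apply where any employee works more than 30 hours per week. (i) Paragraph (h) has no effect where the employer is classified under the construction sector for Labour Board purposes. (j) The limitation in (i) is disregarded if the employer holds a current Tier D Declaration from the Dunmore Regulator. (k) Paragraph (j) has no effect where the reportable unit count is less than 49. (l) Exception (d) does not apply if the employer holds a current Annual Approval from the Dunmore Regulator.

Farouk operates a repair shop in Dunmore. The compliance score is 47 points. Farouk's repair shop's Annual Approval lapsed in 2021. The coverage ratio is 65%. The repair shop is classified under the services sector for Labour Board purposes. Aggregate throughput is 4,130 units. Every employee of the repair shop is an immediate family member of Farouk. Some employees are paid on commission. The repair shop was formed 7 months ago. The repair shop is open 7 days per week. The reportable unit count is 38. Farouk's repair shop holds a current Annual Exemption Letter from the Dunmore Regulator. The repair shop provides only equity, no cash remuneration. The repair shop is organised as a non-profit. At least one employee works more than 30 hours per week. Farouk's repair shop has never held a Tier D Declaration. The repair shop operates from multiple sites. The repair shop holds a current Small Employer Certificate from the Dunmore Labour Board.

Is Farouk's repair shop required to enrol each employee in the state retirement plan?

Yes — Farouk's repair shop must enrol each employee in the state retirement plan.

Exception (a) does not apply: the employer operates from multiple sites.
Exception (b)'s conditions are all satisfied: the coverage ratio is 65%, less than the 73% limit; the business's age is 7 months, below the 8 months limit. But applying paragraph (e): (e) operates against (b): aggregate throughput is 4,130 units, meeting the 3,790 units threshold. So (b) is unavailable.
Exception (c)'s conditions are all satisfied: the employer is a non-profit; a current Small Employer Certificate is held. But applying paragraphs (f)–(k): (f) operates — a current Annual Exemption Letter is held. (g) would limit (f) — the compliance score is 47 points, meeting the 44 points threshold — but (h) sets (g) aside: (h) operates — at least one employee exceeds 30 hours/week. (i), which would lift (h), is not triggered — the repair shop is classified under the services sector. So (c) is unavailable.
Exception (d) fails — some employees are paid on commission.
No exception applies. The general rule governs.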